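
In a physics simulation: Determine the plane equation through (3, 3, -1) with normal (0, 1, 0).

The plane through P with normal n = (a, b, c) satisfies n·(r - P) = 0,
i.e. ax + by + cz = a·x₀ + b·y₀ + c·z₀.
d = 0·3 + 1·3 + 0·(-1)
  = 0 + 3 + 0
  = 3
Equation: y = 3

y = 3


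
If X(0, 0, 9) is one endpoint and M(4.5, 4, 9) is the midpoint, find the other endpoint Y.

Y = 2M - X
  = (2·4.5 - 0, 2·4 - 0, 2·9 - 9)
  = (9 + 0, 8 + 0, 18 - 9)
  = (9, 8, 9)

(9, 8, 9)


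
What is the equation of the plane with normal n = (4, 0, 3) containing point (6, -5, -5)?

The plane through P with normal n = (a, b, c) satisfies n·(r - P) = 0,
i.e. ax + by + cz = a·x₀ + b·y₀ + c·z₀.
d = 4·6 + 0·(-5) + 3·(-5)
  = 24 + 0 - 15
  = 9
Equation: 4x + 3z = 9

4x + 3z = 9


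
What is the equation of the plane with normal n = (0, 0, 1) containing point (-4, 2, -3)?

The plane through P with normal n = (a, b, c) satisfies n·(r - P) = 0,
i.e. ax + by + cz = a·x₀ + b·y₀ + c·z₀.
d = 0·(-4) + 0·2 + 1·(-3)
  = 0 + 0 - 3
  = -3
Equation: z = -3

z = -3


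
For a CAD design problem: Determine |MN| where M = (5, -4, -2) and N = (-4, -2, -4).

d = √[(x₂-x₁)² + (y₂-y₁)² + (z₂-z₁)²]
  = √[(-9)² + 2² + (-2)²]
  = √[81 + 4 + 4]
  = √89
  ≈ 9.434

9.434


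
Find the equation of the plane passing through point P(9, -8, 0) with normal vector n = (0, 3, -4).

The plane through P with normal n = (a, b, c) satisfies n·(r - P) = 0,
i.e. ax + by + cz = a·x₀ + b·y₀ + c·z₀.
d = 0·9 + 3·(-8) + (-4)·0
  = 0 - 24 + 0
  = -24
Equation: 3y - 4z = -24

3y - 4z = -24


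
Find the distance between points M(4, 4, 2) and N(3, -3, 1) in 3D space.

d = √[(x₂-x₁)² + (y₂-y₁)² + (z₂-z₁)²]
  = √[(-1)² + (-7)² + (-1)²]
  = √[1 + 49 + 1]
  = √51
  ≈ 7.141

7.141


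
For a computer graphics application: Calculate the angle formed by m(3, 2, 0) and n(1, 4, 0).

m·n = 3·1 + 2·4 + 0·0 = 3 + 8 + 0 = 11
|m| = √(3² + 2² + 0²) = √13 ≈ 3.606
|n| = √(1² + 4² + 0²) = √17 ≈ 4.123
cos θ = (m·n)/(|m||n|) = 11/(3.606·4.123) ≈ 0.7399
θ = arccos(0.7399) ≈ 42.27°

42.27°


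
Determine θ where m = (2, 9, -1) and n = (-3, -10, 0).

m·n = 2·(-3) + 9·(-10) + (-1)·0 = -6 - 90 + 0 = -96
|m| = √(2² + 9² + (-1)²) = √86 ≈ 9.274
|n| = √((-3)² + (-10)² + 0²) = √109 ≈ 10.44
cos θ = (m·n)/(|m||n|) = -96/(9.274·10.44) ≈ -0.9915
θ = arccos(-0.9915) ≈ 172.5°

172.5°


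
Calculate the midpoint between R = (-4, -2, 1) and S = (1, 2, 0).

M = ((x₁+x₂)/2, (y₁+y₂)/2, (z₁+z₂)/2)
  = ((-4 + 1)/2, (-2 + 2)/2, (1 + 0)/2)
  = (-3/2, 0/2, 1/2)
  = (-1.5, 0, 0.5)

(-1.5, 0, 0.5)


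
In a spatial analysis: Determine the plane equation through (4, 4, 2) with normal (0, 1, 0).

The plane through P with normal n = (a, b, c) satisfies n·(r - P) = 0,
i.e. ax + by + cz = a·x₀ + b·y₀ + c·z₀.
d = 0·4 + 1·4 + 0·2
  = 0 + 4 + 0
  = 4
Equation: y = 4

y = 4


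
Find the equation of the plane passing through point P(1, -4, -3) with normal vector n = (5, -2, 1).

The plane through P with normal n = (a, b, c) satisfies n·(r - P) = 0,
i.e. ax + by + cz = a·x₀ + b·y₀ + c·z₀.
d = 5·1 + (-2)·(-4) + 1·(-3)
  = 5 + 8 - 3
  = 10
Equation: 5x - 2y + z = 10

5x - 2y + z = 10


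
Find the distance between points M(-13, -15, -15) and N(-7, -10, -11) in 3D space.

d = √[(x₂-x₁)² + (y₂-y₁)² + (z₂-z₁)²]
  = √[6² + 5² + 4²]
  = √[36 + 25 + 16]
  = √77
  ≈ 8.775

8.775


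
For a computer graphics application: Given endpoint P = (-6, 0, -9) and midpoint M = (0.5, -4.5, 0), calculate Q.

Q = 2M - P
  = (2·0.5 - (-6), 2·(-4.5) - 0, 2·0 - (-9))
  = (1 + 6, -9 + 0, 0 + 9)
  = (7, -9, 9)

(7, -9, 9)


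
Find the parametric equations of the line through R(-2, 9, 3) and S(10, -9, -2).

Direction vector d = S - R = (10 + 2, -9 - 9, -2 - 3) = (12, -18, -5)
Parametric form r = R + t·d:
x = -2 + 12t, y = 9 - 18t, z = 3 - 5t

x = -2 + 12t, y = 9 - 18t, z = 3 - 5t


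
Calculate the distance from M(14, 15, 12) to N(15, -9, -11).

d = √[(x₂-x₁)² + (y₂-y₁)² + (z₂-z₁)²]
  = √[1² + (-24)² + (-23)²]
  = √[1 + 576 + 529]
  = √1106
  ≈ 33.26

33.26


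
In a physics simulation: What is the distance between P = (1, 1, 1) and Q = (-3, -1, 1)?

d = √[(x₂-x₁)² + (y₂-y₁)² + (z₂-z₁)²]
  = √[(-4)² + (-2)² + 0²]
  = √[16 + 4 + 0]
  = √20
  ≈ 4.472

4.472


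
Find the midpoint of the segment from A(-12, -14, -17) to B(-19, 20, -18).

M = ((x₁+x₂)/2, (y₁+y₂)/2, (z₁+z₂)/2)
  = ((-12 - 19)/2, (-14 + 20)/2, (-17 - 18)/2)
  = (-31/2, 6/2, -35/2)
  = (-15.5, 3, -17.5)

(-15.5, 3, -17.5)


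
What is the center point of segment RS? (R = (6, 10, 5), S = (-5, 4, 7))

M = ((x₁+x₂)/2, (y₁+y₂)/2, (z₁+z₂)/2)
  = ((6 - 5)/2, (10 + 4)/2, (5 + 7)/2)
  = (1/2, 14/2, 12/2)
  = (0.5, 7, 6)

(0.5, 7, 6)


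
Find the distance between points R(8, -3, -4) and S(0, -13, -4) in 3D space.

d = √[(x₂-x₁)² + (y₂-y₁)² + (z₂-z₁)²]
  = √[(-8)² + (-10)² + 0²]
  = √[64 + 100 + 0]
  = √164
  ≈ 12.81

12.81


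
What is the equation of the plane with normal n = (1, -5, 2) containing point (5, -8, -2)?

The plane through P with normal n = (a, b, c) satisfies n·(r - P) = 0,
i.e. ax + by + cz = a·x₀ + b·y₀ + c·z₀.
d = 1·5 + (-5)·(-8) + 2·(-2)
  = 5 + 40 - 4
  = 41
Equation: x - 5y + 2z = 41

x - 5y + 2z = 41


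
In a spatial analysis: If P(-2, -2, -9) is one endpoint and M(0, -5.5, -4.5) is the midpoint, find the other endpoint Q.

Q = 2M - P
  = (2·0 - (-2), 2·(-5.5) - (-2), 2·(-4.5) - (-9))
  = (0 + 2, -11 + 2, -9 + 9)
  = (2, -9, 0)

(2, -9, 0)


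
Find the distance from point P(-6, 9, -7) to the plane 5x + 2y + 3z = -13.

distance = |a·x₀ + b·y₀ + c·z₀ - d| / √(a² + b² + c²)
  = |5·(-6) + 2·9 + 3·(-7) - (-13)| / √(5² + 2² + 3²)
  = |-30 + 18 - 21 + 13| / √(25 + 4 + 9)
  = |-20| / √38
  = 20 / 6.164
  ≈ 3.244

3.244


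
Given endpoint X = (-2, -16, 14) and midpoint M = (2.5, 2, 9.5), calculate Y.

Y = 2M - X
  = (2·2.5 - (-2), 2·2 - (-16), 2·9.5 - 14)
  = (5 + 2, 4 + 16, 19 - 14)
  = (7, 20, 5)

(7, 20, 5)


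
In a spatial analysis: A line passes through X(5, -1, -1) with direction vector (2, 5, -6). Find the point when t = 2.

P(t) = X + t·d
  = (5 + 2·2, -1 + 5·2, -1 + (-6)·2)
  = (5 + 4, -1 + 10, -1 - 12)
  = (9, 9, -13)

(9, 9, -13)


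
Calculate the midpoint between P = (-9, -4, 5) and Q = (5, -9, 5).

M = ((x₁+x₂)/2, (y₁+y₂)/2, (z₁+z₂)/2)
  = ((-9 + 5)/2, (-4 - 9)/2, (5 + 5)/2)
  = (-4/2, -13/2, 10/2)
  = (-2, -6.5, 5)

(-2, -6.5, 5)


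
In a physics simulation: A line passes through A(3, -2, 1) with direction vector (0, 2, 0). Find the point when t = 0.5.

P(t) = A + t·d
  = (3 + 0·0.5, -2 + 2·0.5, 1 + 0·0.5)
  = (3 + 0, -2 + 1, 1 + 0)
  = (3, -1, 1)

(3, -1, 1)


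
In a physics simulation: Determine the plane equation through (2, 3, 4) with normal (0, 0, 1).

The plane through P with normal n = (a, b, c) satisfies n·(r - P) = 0,
i.e. ax + by + cz = a·x₀ + b·y₀ + c·z₀.
d = 0·2 + 0·3 + 1·4
  = 0 + 0 + 4
  = 4
Equation: z = 4

z = 4


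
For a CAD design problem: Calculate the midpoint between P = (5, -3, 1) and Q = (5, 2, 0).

M = ((x₁+x₂)/2, (y₁+y₂)/2, (z₁+z₂)/2)
  = ((5 + 5)/2, (-3 + 2)/2, (1 + 0)/2)
  = (10/2, -1/2, 1/2)
  = (5, -0.5, 0.5)

(5, -0.5, 0.5)


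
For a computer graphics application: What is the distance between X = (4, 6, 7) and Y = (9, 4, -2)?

d = √[(x₂-x₁)² + (y₂-y₁)² + (z₂-z₁)²]
  = √[5² + (-2)² + (-9)²]
  = √[25 + 4 + 81]
  = √110
  ≈ 10.49

10.49


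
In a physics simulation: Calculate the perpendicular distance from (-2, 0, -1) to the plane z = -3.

distance = |a·x₀ + b·y₀ + c·z₀ - d| / √(a² + b² + c²)
  = |0·(-2) + 0·0 + 1·(-1) - (-3)| / √(0² + 0² + 1²)
  = |0 + 0 - 1 + 3| / √(0 + 0 + 1)
  = |2| / √1
  = 2 / 1
  ≈ 2

2


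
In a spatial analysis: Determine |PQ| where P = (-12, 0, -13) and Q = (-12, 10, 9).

d = √[(x₂-x₁)² + (y₂-y₁)² + (z₂-z₁)²]
  = √[0² + 10² + 22²]
  = √[0 + 100 + 484]
  = √584
  ≈ 24.17

24.17


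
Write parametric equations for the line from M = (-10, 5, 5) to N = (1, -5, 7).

Direction vector d = N - M = (1 + 10, -5 - 5, 7 - 5) = (11, -10, 2)
Parametric form r = M + t·d:
x = -10 + 11t, y = 5 - 10t, z = 5 + 2t

x = -10 + 11t, y = 5 - 10t, z = 5 + 2t


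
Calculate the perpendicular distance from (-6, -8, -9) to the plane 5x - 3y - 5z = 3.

distance = |a·x₀ + b·y₀ + c·z₀ - d| / √(a² + b² + c²)
  = |5·(-6) + (-3)·(-8) + (-5)·(-9) - 3| / √(5² + (-3)² + (-5)²)
  = |-30 + 24 + 45 - 3| / √(25 + 9 + 25)
  = |36| / √59
  = 36 / 7.681
  ≈ 4.687

4.687


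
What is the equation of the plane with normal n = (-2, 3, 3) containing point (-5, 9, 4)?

The plane through P with normal n = (a, b, c) satisfies n·(r - P) = 0,
i.e. ax + by + cz = a·x₀ + b·y₀ + c·z₀.
d = (-2)·(-5) + 3·9 + 3·4
  = 10 + 27 + 12
  = 49
Equation: -2x + 3y + 3z = 49

-2x + 3y + 3z = 49


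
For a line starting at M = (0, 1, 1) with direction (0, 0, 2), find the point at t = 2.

P(t) = M + t·d
  = (0 + 0·2, 1 + 0·2, 1 + 2·2)
  = (0 + 0, 1 + 0, 1 + 4)
  = (0, 1, 5)

(0, 1, 5)


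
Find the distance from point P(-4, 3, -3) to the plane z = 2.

distance = |a·x₀ + b·y₀ + c·z₀ - d| / √(a² + b² + c²)
  = |0·(-4) + 0·3 + 1·(-3) - 2| / √(0² + 0² + 1²)
  = |0 + 0 - 3 - 2| / √(0 + 0 + 1)
  = |-5| / √1
  = 5 / 1
  ≈ 5

5


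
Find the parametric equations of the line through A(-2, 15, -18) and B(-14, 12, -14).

Direction vector d = B - A = (-14 + 2, 12 - 15, -14 + 18) = (-12, -3, 4)
Parametric form r = A + t·d:
x = -2 - 12t, y = 15 - 3t, z = -18 + 4t

x = -2 - 12t, y = 15 - 3t, z = -18 + 4t


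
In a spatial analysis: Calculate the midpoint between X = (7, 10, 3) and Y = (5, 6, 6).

M = ((x₁+x₂)/2, (y₁+y₂)/2, (z₁+z₂)/2)
  = ((7 + 5)/2, (10 + 6)/2, (3 + 6)/2)
  = (12/2, 16/2, 9/2)
  = (6, 8, 4.5)

(6, 8, 4.5)


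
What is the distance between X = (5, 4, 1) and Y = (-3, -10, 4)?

d = √[(x₂-x₁)² + (y₂-y₁)² + (z₂-z₁)²]
  = √[(-8)² + (-14)² + 3²]
  = √[64 + 196 + 9]
  = √269
  ≈ 16.4

16.4


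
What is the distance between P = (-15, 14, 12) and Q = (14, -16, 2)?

d = √[(x₂-x₁)² + (y₂-y₁)² + (z₂-z₁)²]
  = √[29² + (-30)² + (-10)²]
  = √[841 + 900 + 100]
  = √1841
  ≈ 42.91

42.91


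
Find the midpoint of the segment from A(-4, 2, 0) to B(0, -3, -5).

M = ((x₁+x₂)/2, (y₁+y₂)/2, (z₁+z₂)/2)
  = ((-4 + 0)/2, (2 - 3)/2, (0 - 5)/2)
  = (-4/2, -1/2, -5/2)
  = (-2, -0.5, -2.5)

(-2, -0.5, -2.5)


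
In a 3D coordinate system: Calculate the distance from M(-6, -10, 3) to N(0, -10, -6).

d = √[(x₂-x₁)² + (y₂-y₁)² + (z₂-z₁)²]
  = √[6² + 0² + (-9)²]
  = √[36 + 0 + 81]
  = √117
  ≈ 10.82

10.82


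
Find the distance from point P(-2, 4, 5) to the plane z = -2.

distance = |a·x₀ + b·y₀ + c·z₀ - d| / √(a² + b² + c²)
  = |0·(-2) + 0·4 + 1·5 - (-2)| / √(0² + 0² + 1²)
  = |0 + 0 + 5 + 2| / √(0 + 0 + 1)
  = |7| / √1
  = 7 / 1
  ≈ 7

7


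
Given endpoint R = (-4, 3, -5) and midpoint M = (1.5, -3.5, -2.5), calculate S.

S = 2M - R
  = (2·1.5 - (-4), 2·(-3.5) - 3, 2·(-2.5) - (-5))
  = (3 + 4, -7 - 3, -5 + 5)
  = (7, -10, 0)

(7, -10, 0)


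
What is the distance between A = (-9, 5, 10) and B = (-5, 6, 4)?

d = √[(x₂-x₁)² + (y₂-y₁)² + (z₂-z₁)²]
  = √[4² + 1² + (-6)²]
  = √[16 + 1 + 36]
  = √53
  ≈ 7.28

7.28


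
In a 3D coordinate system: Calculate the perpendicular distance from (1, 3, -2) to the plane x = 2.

distance = |a·x₀ + b·y₀ + c·z₀ - d| / √(a² + b² + c²)
  = |1·1 + 0·3 + 0·(-2) - 2| / √(1² + 0² + 0²)
  = |1 + 0 + 0 - 2| / √(1 + 0 + 0)
  = |-1| / √1
  = 1 / 1
  ≈ 1

1


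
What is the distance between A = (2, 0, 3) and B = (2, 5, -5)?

d = √[(x₂-x₁)² + (y₂-y₁)² + (z₂-z₁)²]
  = √[0² + 5² + (-8)²]
  = √[0 + 25 + 64]
  = √89
  ≈ 9.434

9.434


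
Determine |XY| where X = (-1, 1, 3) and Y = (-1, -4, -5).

d = √[(x₂-x₁)² + (y₂-y₁)² + (z₂-z₁)²]
  = √[0² + (-5)² + (-8)²]
  = √[0 + 25 + 64]
  = √89
  ≈ 9.434

9.434


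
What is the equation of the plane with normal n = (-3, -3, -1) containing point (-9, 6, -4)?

The plane through P with normal n = (a, b, c) satisfies n·(r - P) = 0,
i.e. ax + by + cz = a·x₀ + b·y₀ + c·z₀.
d = (-3)·(-9) + (-3)·6 + (-1)·(-4)
  = 27 - 18 + 4
  = 13
Equation: -3x - 3y - z = 13

-3x - 3y - z = 13


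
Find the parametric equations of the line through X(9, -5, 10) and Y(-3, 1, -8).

Direction vector d = Y - X = (-3 - 9, 1 + 5, -8 - 10) = (-12, 6, -18)
Parametric form r = X + t·d:
x = 9 - 12t, y = -5 + 6t, z = 10 - 18t

x = 9 - 12t, y = -5 + 6t, z = 10 - 18t


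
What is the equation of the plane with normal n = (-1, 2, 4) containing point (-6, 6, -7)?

The plane through P with normal n = (a, b, c) satisfies n·(r - P) = 0,
i.e. ax + by + cz = a·x₀ + b·y₀ + c·z₀.
d = (-1)·(-6) + 2·6 + 4·(-7)
  = 6 + 12 - 28
  = -10
Equation: -x + 2y + 4z = -10

-x + 2y + 4z = -10


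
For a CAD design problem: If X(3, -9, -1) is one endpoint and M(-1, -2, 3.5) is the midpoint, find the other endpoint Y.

Y = 2M - X
  = (2·(-1) - 3, 2·(-2) - (-9), 2·3.5 - (-1))
  = (-2 - 3, -4 + 9, 7 + 1)
  = (-5, 5, 8)

(-5, 5, 8)


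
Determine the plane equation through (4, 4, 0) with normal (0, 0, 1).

The plane through P with normal n = (a, b, c) satisfies n·(r - P) = 0,
i.e. ax + by + cz = a·x₀ + b·y₀ + c·z₀.
d = 0·4 + 0·4 + 1·0
  = 0 + 0 + 0
  = 0
Equation: z = 0

z = 0


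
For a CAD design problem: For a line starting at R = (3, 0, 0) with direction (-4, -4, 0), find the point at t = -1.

P(t) = R + t·d
  = (3 + (-4)·(-1), 0 + (-4)·(-1), 0 + 0·(-1))
  = (3 + 4, 0 + 4, 0 + 0)
  = (7, 4, 0)

(7, 4, 0)


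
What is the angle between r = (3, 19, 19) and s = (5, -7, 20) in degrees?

r·s = 3·5 + 19·(-7) + 19·20 = 15 - 133 + 380 = 262
|r| = √(3² + 19² + 19²) = √731 ≈ 27.04
|s| = √(5² + (-7)² + 20²) = √474 ≈ 21.77
cos θ = (r·s)/(|r||s|) = 262/(27.04·21.77) ≈ 0.4451
θ = arccos(0.4451) ≈ 63.57°

63.57°


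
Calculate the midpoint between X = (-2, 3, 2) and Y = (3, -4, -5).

M = ((x₁+x₂)/2, (y₁+y₂)/2, (z₁+z₂)/2)
  = ((-2 + 3)/2, (3 - 4)/2, (2 - 5)/2)
  = (1/2, -1/2, -3/2)
  = (0.5, -0.5, -1.5)

(0.5, -0.5, -1.5)


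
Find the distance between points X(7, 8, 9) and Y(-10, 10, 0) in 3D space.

d = √[(x₂-x₁)² + (y₂-y₁)² + (z₂-z₁)²]
  = √[(-17)² + 2² + (-9)²]
  = √[289 + 4 + 81]
  = √374
  ≈ 19.34

19.34


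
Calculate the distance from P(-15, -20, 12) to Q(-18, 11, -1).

d = √[(x₂-x₁)² + (y₂-y₁)² + (z₂-z₁)²]
  = √[(-3)² + 31² + (-13)²]
  = √[9 + 961 + 169]
  = √1139
  ≈ 33.75

33.75


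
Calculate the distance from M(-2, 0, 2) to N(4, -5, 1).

d = √[(x₂-x₁)² + (y₂-y₁)² + (z₂-z₁)²]
  = √[6² + (-5)² + (-1)²]
  = √[36 + 25 + 1]
  = √62
  ≈ 7.874

7.874


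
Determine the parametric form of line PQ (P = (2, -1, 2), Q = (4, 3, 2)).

Direction vector d = Q - P = (4 - 2, 3 + 1, 2 - 2) = (2, 4, 0)
Parametric form r = P + t·d:
x = 2 + 2t, y = -1 + 4t, z = 2

x = 2 + 2t, y = -1 + 4t, z = 2


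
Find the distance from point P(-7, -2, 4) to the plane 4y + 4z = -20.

distance = |a·x₀ + b·y₀ + c·z₀ - d| / √(a² + b² + c²)
  = |0·(-7) + 4·(-2) + 4·4 - (-20)| / √(0² + 4² + 4²)
  = |0 - 8 + 16 + 20| / √(0 + 16 + 16)
  = |28| / √32
  = 28 / 5.657
  ≈ 4.95

4.95


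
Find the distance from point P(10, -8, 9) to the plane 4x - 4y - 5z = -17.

distance = |a·x₀ + b·y₀ + c·z₀ - d| / √(a² + b² + c²)
  = |4·10 + (-4)·(-8) + (-5)·9 - (-17)| / √(4² + (-4)² + (-5)²)
  = |40 + 32 - 45 + 17| / √(16 + 16 + 25)
  = |44| / √57
  = 44 / 7.55
  ≈ 5.828

5.828


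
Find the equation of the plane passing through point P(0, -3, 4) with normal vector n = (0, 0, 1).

The plane through P with normal n = (a, b, c) satisfies n·(r - P) = 0,
i.e. ax + by + cz = a·x₀ + b·y₀ + c·z₀.
d = 0·0 + 0·(-3) + 1·4
  = 0 + 0 + 4
  = 4
Equation: z = 4

z = 4


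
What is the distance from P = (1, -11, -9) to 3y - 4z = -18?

distance = |a·x₀ + b·y₀ + c·z₀ - d| / √(a² + b² + c²)
  = |0·1 + 3·(-11) + (-4)·(-9) - (-18)| / √(0² + 3² + (-4)²)
  = |0 - 33 + 36 + 18| / √(0 + 9 + 16)
  = |21| / √25
  = 21 / 5
  ≈ 4.2

4.2


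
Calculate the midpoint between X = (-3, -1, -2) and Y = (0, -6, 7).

M = ((x₁+x₂)/2, (y₁+y₂)/2, (z₁+z₂)/2)
  = ((-3 + 0)/2, (-1 - 6)/2, (-2 + 7)/2)
  = (-3/2, -7/2, 5/2)
  = (-1.5, -3.5, 2.5)

(-1.5, -3.5, 2.5)


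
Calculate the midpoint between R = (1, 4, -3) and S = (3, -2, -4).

M = ((x₁+x₂)/2, (y₁+y₂)/2, (z₁+z₂)/2)
  = ((1 + 3)/2, (4 - 2)/2, (-3 - 4)/2)
  = (4/2, 2/2, -7/2)
  = (2, 1, -3.5)

(2, 1, -3.5)


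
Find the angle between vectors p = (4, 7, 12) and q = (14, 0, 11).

p·q = 4·14 + 7·0 + 12·11 = 56 + 0 + 132 = 188
|p| = √(4² + 7² + 12²) = √209 ≈ 14.46
|q| = √(14² + 0² + 11²) = √317 ≈ 17.8
cos θ = (p·q)/(|p||q|) = 188/(14.46·17.8) ≈ 0.7304
θ = arccos(0.7304) ≈ 43.08°

43.08°


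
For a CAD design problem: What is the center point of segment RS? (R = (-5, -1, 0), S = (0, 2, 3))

M = ((x₁+x₂)/2, (y₁+y₂)/2, (z₁+z₂)/2)
  = ((-5 + 0)/2, (-1 + 2)/2, (0 + 3)/2)
  = (-5/2, 1/2, 3/2)
  = (-2.5, 0.5, 1.5)

(-2.5, 0.5, 1.5)


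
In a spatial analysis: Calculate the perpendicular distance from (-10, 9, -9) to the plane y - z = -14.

distance = |a·x₀ + b·y₀ + c·z₀ - d| / √(a² + b² + c²)
  = |0·(-10) + 1·9 + (-1)·(-9) - (-14)| / √(0² + 1² + (-1)²)
  = |0 + 9 + 9 + 14| / √(0 + 1 + 1)
  = |32| / √2
  = 32 / 1.414
  ≈ 22.63

22.63


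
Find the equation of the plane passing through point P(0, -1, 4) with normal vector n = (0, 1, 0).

The plane through P with normal n = (a, b, c) satisfies n·(r - P) = 0,
i.e. ax + by + cz = a·x₀ + b·y₀ + c·z₀.
d = 0·0 + 1·(-1) + 0·4
  = 0 - 1 + 0
  = -1
Equation: y = -1

y = -1


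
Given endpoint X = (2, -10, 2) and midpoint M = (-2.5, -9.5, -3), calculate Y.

Y = 2M - X
  = (2·(-2.5) - 2, 2·(-9.5) - (-10), 2·(-3) - 2)
  = (-5 - 2, -19 + 10, -6 - 2)
  = (-7, -9, -8)

(-7, -9, -8)


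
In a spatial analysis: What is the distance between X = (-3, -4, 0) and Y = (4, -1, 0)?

d = √[(x₂-x₁)² + (y₂-y₁)² + (z₂-z₁)²]
  = √[7² + 3² + 0²]
  = √[49 + 9 + 0]
  = √58
  ≈ 7.616

7.616


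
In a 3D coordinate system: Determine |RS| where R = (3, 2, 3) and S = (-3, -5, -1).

d = √[(x₂-x₁)² + (y₂-y₁)² + (z₂-z₁)²]
  = √[(-6)² + (-7)² + (-4)²]
  = √[36 + 49 + 16]
  = √101
  ≈ 10.05

10.05


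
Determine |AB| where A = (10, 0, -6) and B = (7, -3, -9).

d = √[(x₂-x₁)² + (y₂-y₁)² + (z₂-z₁)²]
  = √[(-3)² + (-3)² + (-3)²]
  = √[9 + 9 + 9]
  = √27
  ≈ 5.196

5.196


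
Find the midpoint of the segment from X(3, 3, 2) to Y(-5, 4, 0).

M = ((x₁+x₂)/2, (y₁+y₂)/2, (z₁+z₂)/2)
  = ((3 - 5)/2, (3 + 4)/2, (2 + 0)/2)
  = (-2/2, 7/2, 2/2)
  = (-1, 3.5, 1)

(-1, 3.5, 1)


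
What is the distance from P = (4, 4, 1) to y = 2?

distance = |a·x₀ + b·y₀ + c·z₀ - d| / √(a² + b² + c²)
  = |0·4 + 1·4 + 0·1 - 2| / √(0² + 1² + 0²)
  = |0 + 4 + 0 - 2| / √(0 + 1 + 0)
  = |2| / √1
  = 2 / 1
  ≈ 2

2


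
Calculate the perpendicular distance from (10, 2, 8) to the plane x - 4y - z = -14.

distance = |a·x₀ + b·y₀ + c·z₀ - d| / √(a² + b² + c²)
  = |1·10 + (-4)·2 + (-1)·8 - (-14)| / √(1² + (-4)² + (-1)²)
  = |10 - 8 - 8 + 14| / √(1 + 16 + 1)
  = |8| / √18
  = 8 / 4.243
  ≈ 1.886

1.886


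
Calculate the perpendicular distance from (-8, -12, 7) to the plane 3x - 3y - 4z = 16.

distance = |a·x₀ + b·y₀ + c·z₀ - d| / √(a² + b² + c²)
  = |3·(-8) + (-3)·(-12) + (-4)·7 - 16| / √(3² + (-3)² + (-4)²)
  = |-24 + 36 - 28 - 16| / √(9 + 9 + 16)
  = |-32| / √34
  = 32 / 5.831
  ≈ 5.488

5.488


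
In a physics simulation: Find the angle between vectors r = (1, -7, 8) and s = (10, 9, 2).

r·s = 1·10 + (-7)·9 + 8·2 = 10 - 63 + 16 = -37
|r| = √(1² + (-7)² + 8²) = √114 ≈ 10.68
|s| = √(10² + 9² + 2²) = √185 ≈ 13.6
cos θ = (r·s)/(|r||s|) = -37/(10.68·13.6) ≈ -0.2548
θ = arccos(-0.2548) ≈ 104.8°

104.8°


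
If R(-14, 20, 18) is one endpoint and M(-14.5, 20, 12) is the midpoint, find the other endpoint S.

S = 2M - R
  = (2·(-14.5) - (-14), 2·20 - 20, 2·12 - 18)
  = (-29 + 14, 40 - 20, 24 - 18)
  = (-15, 20, 6)

(-15, 20, 6)


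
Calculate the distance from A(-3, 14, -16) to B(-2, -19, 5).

d = √[(x₂-x₁)² + (y₂-y₁)² + (z₂-z₁)²]
  = √[1² + (-33)² + 21²]
  = √[1 + 1089 + 441]
  = √1531
  ≈ 39.13

39.13


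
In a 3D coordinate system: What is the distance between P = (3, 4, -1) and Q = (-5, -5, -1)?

d = √[(x₂-x₁)² + (y₂-y₁)² + (z₂-z₁)²]
  = √[(-8)² + (-9)² + 0²]
  = √[64 + 81 + 0]
  = √145
  ≈ 12.04

12.04


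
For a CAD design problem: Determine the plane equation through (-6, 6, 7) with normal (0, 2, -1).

The plane through P with normal n = (a, b, c) satisfies n·(r - P) = 0,
i.e. ax + by + cz = a·x₀ + b·y₀ + c·z₀.
d = 0·(-6) + 2·6 + (-1)·7
  = 0 + 12 - 7
  = 5
Equation: 2y - z = 5

2y - z = 5


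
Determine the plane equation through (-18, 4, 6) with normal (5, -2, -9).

The plane through P with normal n = (a, b, c) satisfies n·(r - P) = 0,
i.e. ax + by + cz = a·x₀ + b·y₀ + c·z₀.
d = 5·(-18) + (-2)·4 + (-9)·6
  = -90 - 8 - 54
  = -152
Equation: 5x - 2y - 9z = -152

5x - 2y - 9z = -152


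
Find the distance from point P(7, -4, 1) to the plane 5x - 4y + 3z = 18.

distance = |a·x₀ + b·y₀ + c·z₀ - d| / √(a² + b² + c²)
  = |5·7 + (-4)·(-4) + 3·1 - 18| / √(5² + (-4)² + 3²)
  = |35 + 16 + 3 - 18| / √(25 + 16 + 9)
  = |36| / √50
  = 36 / 7.071
  ≈ 5.091

5.091


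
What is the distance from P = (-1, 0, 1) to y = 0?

distance = |a·x₀ + b·y₀ + c·z₀ - d| / √(a² + b² + c²)
  = |0·(-1) + 1·0 + 0·1 - 0| / √(0² + 1² + 0²)
  = |0 + 0 + 0 + 0| / √(0 + 1 + 0)
  = |0| / √1
  = 0 / 1
  ≈ 0

0


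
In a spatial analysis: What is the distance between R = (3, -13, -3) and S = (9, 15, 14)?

d = √[(x₂-x₁)² + (y₂-y₁)² + (z₂-z₁)²]
  = √[6² + 28² + 17²]
  = √[36 + 784 + 289]
  = √1109
  ≈ 33.3

33.3


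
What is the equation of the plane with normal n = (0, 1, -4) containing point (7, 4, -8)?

The plane through P with normal n = (a, b, c) satisfies n·(r - P) = 0,
i.e. ax + by + cz = a·x₀ + b·y₀ + c·z₀.
d = 0·7 + 1·4 + (-4)·(-8)
  = 0 + 4 + 32
  = 36
Equation: y - 4z = 36

y - 4z = 36


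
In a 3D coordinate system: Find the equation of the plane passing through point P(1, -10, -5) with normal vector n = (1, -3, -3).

The plane through P with normal n = (a, b, c) satisfies n·(r - P) = 0,
i.e. ax + by + cz = a·x₀ + b·y₀ + c·z₀.
d = 1·1 + (-3)·(-10) + (-3)·(-5)
  = 1 + 30 + 15
  = 46
Equation: x - 3y - 3z = 46

x - 3y - 3z = 46


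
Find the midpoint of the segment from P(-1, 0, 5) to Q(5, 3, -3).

M = ((x₁+x₂)/2, (y₁+y₂)/2, (z₁+z₂)/2)
  = ((-1 + 5)/2, (0 + 3)/2, (5 - 3)/2)
  = (4/2, 3/2, 2/2)
  = (2, 1.5, 1)

(2, 1.5, 1)


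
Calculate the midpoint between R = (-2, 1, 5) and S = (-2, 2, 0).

M = ((x₁+x₂)/2, (y₁+y₂)/2, (z₁+z₂)/2)
  = ((-2 - 2)/2, (1 + 2)/2, (5 + 0)/2)
  = (-4/2, 3/2, 5/2)
  = (-2, 1.5, 2.5)

(-2, 1.5, 2.5)


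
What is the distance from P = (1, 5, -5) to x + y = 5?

distance = |a·x₀ + b·y₀ + c·z₀ - d| / √(a² + b² + c²)
  = |1·1 + 1·5 + 0·(-5) - 5| / √(1² + 1² + 0²)
  = |1 + 5 + 0 - 5| / √(1 + 1 + 0)
  = |1| / √2
  = 1 / 1.414
  ≈ 0.7071

0.7071


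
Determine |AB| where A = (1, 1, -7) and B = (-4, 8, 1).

d = √[(x₂-x₁)² + (y₂-y₁)² + (z₂-z₁)²]
  = √[(-5)² + 7² + 8²]
  = √[25 + 49 + 64]
  = √138
  ≈ 11.75

11.75


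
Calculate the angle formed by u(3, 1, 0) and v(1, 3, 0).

u·v = 3·1 + 1·3 + 0·0 = 3 + 3 + 0 = 6
|u| = √(3² + 1² + 0²) = √10 ≈ 3.162
|v| = √(1² + 3² + 0²) = √10 ≈ 3.162
cos θ = (u·v)/(|u||v|) = 6/(3.162·3.162) ≈ 0.6
θ = arccos(0.6) ≈ 53.13°

53.13°


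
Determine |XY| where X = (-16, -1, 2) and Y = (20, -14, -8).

d = √[(x₂-x₁)² + (y₂-y₁)² + (z₂-z₁)²]
  = √[36² + (-13)² + (-10)²]
  = √[1296 + 169 + 100]
  = √1565
  ≈ 39.56

39.56


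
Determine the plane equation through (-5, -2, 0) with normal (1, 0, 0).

The plane through P with normal n = (a, b, c) satisfies n·(r - P) = 0,
i.e. ax + by + cz = a·x₀ + b·y₀ + c·z₀.
d = 1·(-5) + 0·(-2) + 0·0
  = -5 + 0 + 0
  = -5
Equation: x = -5

x = -5


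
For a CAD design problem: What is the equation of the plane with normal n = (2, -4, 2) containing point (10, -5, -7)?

The plane through P with normal n = (a, b, c) satisfies n·(r - P) = 0,
i.e. ax + by + cz = a·x₀ + b·y₀ + c·z₀.
d = 2·10 + (-4)·(-5) + 2·(-7)
  = 20 + 20 - 14
  = 26
Equation: 2x - 4y + 2z = 26

2x - 4y + 2z = 26


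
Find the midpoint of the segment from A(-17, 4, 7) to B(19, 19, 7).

M = ((x₁+x₂)/2, (y₁+y₂)/2, (z₁+z₂)/2)
  = ((-17 + 19)/2, (4 + 19)/2, (7 + 7)/2)
  = (2/2, 23/2, 14/2)
  = (1, 11.5, 7)

(1, 11.5, 7)


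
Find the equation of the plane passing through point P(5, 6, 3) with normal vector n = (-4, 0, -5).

The plane through P with normal n = (a, b, c) satisfies n·(r - P) = 0,
i.e. ax + by + cz = a·x₀ + b·y₀ + c·z₀.
d = (-4)·5 + 0·6 + (-5)·3
  = -20 + 0 - 15
  = -35
Equation: -4x - 5z = -35

-4x - 5z = -35


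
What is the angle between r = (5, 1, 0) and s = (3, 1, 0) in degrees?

r·s = 5·3 + 1·1 + 0·0 = 15 + 1 + 0 = 16
|r| = √(5² + 1² + 0²) = √26 ≈ 5.099
|s| = √(3² + 1² + 0²) = √10 ≈ 3.162
cos θ = (r·s)/(|r||s|) = 16/(5.099·3.162) ≈ 0.9923
θ = arccos(0.9923) ≈ 7.125°

7.125°


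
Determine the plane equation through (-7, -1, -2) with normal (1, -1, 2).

The plane through P with normal n = (a, b, c) satisfies n·(r - P) = 0,
i.e. ax + by + cz = a·x₀ + b·y₀ + c·z₀.
d = 1·(-7) + (-1)·(-1) + 2·(-2)
  = -7 + 1 - 4
  = -10
Equation: x - y + 2z = -10

x - y + 2z = -10


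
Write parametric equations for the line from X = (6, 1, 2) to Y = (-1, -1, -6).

Direction vector d = Y - X = (-1 - 6, -1 - 1, -6 - 2) = (-7, -2, -8)
Parametric form r = X + t·d:
x = 6 - 7t, y = 1 - 2t, z = 2 - 8t

x = 6 - 7t, y = 1 - 2t, z = 2 - 8t


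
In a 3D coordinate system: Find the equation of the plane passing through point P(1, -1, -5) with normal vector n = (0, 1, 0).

The plane through P with normal n = (a, b, c) satisfies n·(r - P) = 0,
i.e. ax + by + cz = a·x₀ + b·y₀ + c·z₀.
d = 0·1 + 1·(-1) + 0·(-5)
  = 0 - 1 + 0
  = -1
Equation: y = -1

y = -1


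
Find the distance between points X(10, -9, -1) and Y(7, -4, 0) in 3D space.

d = √[(x₂-x₁)² + (y₂-y₁)² + (z₂-z₁)²]
  = √[(-3)² + 5² + 1²]
  = √[9 + 25 + 1]
  = √35
  ≈ 5.916

5.916


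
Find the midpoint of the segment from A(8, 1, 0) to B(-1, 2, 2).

M = ((x₁+x₂)/2, (y₁+y₂)/2, (z₁+z₂)/2)
  = ((8 - 1)/2, (1 + 2)/2, (0 + 2)/2)
  = (7/2, 3/2, 2/2)
  = (3.5, 1.5, 1)

(3.5, 1.5, 1)


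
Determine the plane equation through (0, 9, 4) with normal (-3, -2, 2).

The plane through P with normal n = (a, b, c) satisfies n·(r - P) = 0,
i.e. ax + by + cz = a·x₀ + b·y₀ + c·z₀.
d = (-3)·0 + (-2)·9 + 2·4
  = 0 - 18 + 8
  = -10
Equation: -3x - 2y + 2z = -10

-3x - 2y + 2z = -10


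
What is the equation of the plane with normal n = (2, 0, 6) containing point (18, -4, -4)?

The plane through P with normal n = (a, b, c) satisfies n·(r - P) = 0,
i.e. ax + by + cz = a·x₀ + b·y₀ + c·z₀.
d = 2·18 + 0·(-4) + 6·(-4)
  = 36 + 0 - 24
  = 12
Equation: 2x + 6z = 12

2x + 6z = 12


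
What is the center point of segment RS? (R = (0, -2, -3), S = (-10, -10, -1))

M = ((x₁+x₂)/2, (y₁+y₂)/2, (z₁+z₂)/2)
  = ((0 - 10)/2, (-2 - 10)/2, (-3 - 1)/2)
  = (-10/2, -12/2, -4/2)
  = (-5, -6, -2)

(-5, -6, -2)


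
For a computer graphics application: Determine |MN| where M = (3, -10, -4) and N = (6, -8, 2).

d = √[(x₂-x₁)² + (y₂-y₁)² + (z₂-z₁)²]
  = √[3² + 2² + 6²]
  = √[9 + 4 + 36]
  = √49
  ≈ 7

7


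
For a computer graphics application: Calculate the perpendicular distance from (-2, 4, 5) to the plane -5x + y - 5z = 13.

distance = |a·x₀ + b·y₀ + c·z₀ - d| / √(a² + b² + c²)
  = |(-5)·(-2) + 1·4 + (-5)·5 - 13| / √((-5)² + 1² + (-5)²)
  = |10 + 4 - 25 - 13| / √(25 + 1 + 25)
  = |-24| / √51
  = 24 / 7.141
  ≈ 3.361

3.361


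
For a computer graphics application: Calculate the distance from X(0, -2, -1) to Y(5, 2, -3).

d = √[(x₂-x₁)² + (y₂-y₁)² + (z₂-z₁)²]
  = √[5² + 4² + (-2)²]
  = √[25 + 16 + 4]
  = √45
  ≈ 6.708

6.708


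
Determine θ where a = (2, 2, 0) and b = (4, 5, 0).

a·b = 2·4 + 2·5 + 0·0 = 8 + 10 + 0 = 18
|a| = √(2² + 2² + 0²) = √8 ≈ 2.828
|b| = √(4² + 5² + 0²) = √41 ≈ 6.403
cos θ = (a·b)/(|a||b|) = 18/(2.828·6.403) ≈ 0.9939
θ = arccos(0.9939) ≈ 6.34°

6.34°


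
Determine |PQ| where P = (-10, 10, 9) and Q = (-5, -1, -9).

d = √[(x₂-x₁)² + (y₂-y₁)² + (z₂-z₁)²]
  = √[5² + (-11)² + (-18)²]
  = √[25 + 121 + 324]
  = √470
  ≈ 21.68

21.68


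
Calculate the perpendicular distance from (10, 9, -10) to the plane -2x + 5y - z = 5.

distance = |a·x₀ + b·y₀ + c·z₀ - d| / √(a² + b² + c²)
  = |(-2)·10 + 5·9 + (-1)·(-10) - 5| / √((-2)² + 5² + (-1)²)
  = |-20 + 45 + 10 - 5| / √(4 + 25 + 1)
  = |30| / √30
  = 30 / 5.477
  ≈ 5.477

5.477


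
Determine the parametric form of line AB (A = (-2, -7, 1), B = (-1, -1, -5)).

Direction vector d = B - A = (-1 + 2, -1 + 7, -5 - 1) = (1, 6, -6)
Parametric form r = A + t·d:
x = -2 + t, y = -7 + 6t, z = 1 - 6t

x = -2 + t, y = -7 + 6t, z = 1 - 6t


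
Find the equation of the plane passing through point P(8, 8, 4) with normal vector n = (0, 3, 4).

The plane through P with normal n = (a, b, c) satisfies n·(r - P) = 0,
i.e. ax + by + cz = a·x₀ + b·y₀ + c·z₀.
d = 0·8 + 3·8 + 4·4
  = 0 + 24 + 16
  = 40
Equation: 3y + 4z = 40

3y + 4z = 40


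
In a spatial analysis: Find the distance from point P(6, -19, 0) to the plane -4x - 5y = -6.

distance = |a·x₀ + b·y₀ + c·z₀ - d| / √(a² + b² + c²)
  = |(-4)·6 + (-5)·(-19) + 0·0 - (-6)| / √((-4)² + (-5)² + 0²)
  = |-24 + 95 + 0 + 6| / √(16 + 25 + 0)
  = |77| / √41
  = 77 / 6.403
  ≈ 12.03

12.03


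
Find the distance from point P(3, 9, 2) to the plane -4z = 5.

distance = |a·x₀ + b·y₀ + c·z₀ - d| / √(a² + b² + c²)
  = |0·3 + 0·9 + (-4)·2 - 5| / √(0² + 0² + (-4)²)
  = |0 + 0 - 8 - 5| / √(0 + 0 + 16)
  = |-13| / √16
  = 13 / 4
  ≈ 3.25

3.25


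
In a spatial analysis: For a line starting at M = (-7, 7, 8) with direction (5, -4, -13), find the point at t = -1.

P(t) = M + t·d
  = (-7 + 5·(-1), 7 + (-4)·(-1), 8 + (-13)·(-1))
  = (-7 - 5, 7 + 4, 8 + 13)
  = (-12, 11, 21)

(-12, 11, 21)


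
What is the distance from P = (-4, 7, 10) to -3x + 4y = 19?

distance = |a·x₀ + b·y₀ + c·z₀ - d| / √(a² + b² + c²)
  = |(-3)·(-4) + 4·7 + 0·10 - 19| / √((-3)² + 4² + 0²)
  = |12 + 28 + 0 - 19| / √(9 + 16 + 0)
  = |21| / √25
  = 21 / 5
  ≈ 4.2

4.2


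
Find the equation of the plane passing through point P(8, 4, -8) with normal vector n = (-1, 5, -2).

The plane through P with normal n = (a, b, c) satisfies n·(r - P) = 0,
i.e. ax + by + cz = a·x₀ + b·y₀ + c·z₀.
d = (-1)·8 + 5·4 + (-2)·(-8)
  = -8 + 20 + 16
  = 28
Equation: -x + 5y - 2z = 28

-x + 5y - 2z = 28


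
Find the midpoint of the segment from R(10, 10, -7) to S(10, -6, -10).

M = ((x₁+x₂)/2, (y₁+y₂)/2, (z₁+z₂)/2)
  = ((10 + 10)/2, (10 - 6)/2, (-7 - 10)/2)
  = (20/2, 4/2, -17/2)
  = (10, 2, -8.5)

(10, 2, -8.5)


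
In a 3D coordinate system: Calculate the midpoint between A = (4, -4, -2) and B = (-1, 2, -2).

M = ((x₁+x₂)/2, (y₁+y₂)/2, (z₁+z₂)/2)
  = ((4 - 1)/2, (-4 + 2)/2, (-2 - 2)/2)
  = (3/2, -2/2, -4/2)
  = (1.5, -1, -2)

(1.5, -1, -2)


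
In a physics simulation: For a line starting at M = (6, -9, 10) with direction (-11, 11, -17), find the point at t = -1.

P(t) = M + t·d
  = (6 + (-11)·(-1), -9 + 11·(-1), 10 + (-17)·(-1))
  = (6 + 11, -9 - 11, 10 + 17)
  = (17, -20, 27)

(17, -20, 27)


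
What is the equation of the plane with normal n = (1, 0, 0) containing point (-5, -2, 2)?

The plane through P with normal n = (a, b, c) satisfies n·(r - P) = 0,
i.e. ax + by + cz = a·x₀ + b·y₀ + c·z₀.
d = 1·(-5) + 0·(-2) + 0·2
  = -5 + 0 + 0
  = -5
Equation: x = -5

x = -5


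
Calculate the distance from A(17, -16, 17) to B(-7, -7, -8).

d = √[(x₂-x₁)² + (y₂-y₁)² + (z₂-z₁)²]
  = √[(-24)² + 9² + (-25)²]
  = √[576 + 81 + 625]
  = √1282
  ≈ 35.81

35.81


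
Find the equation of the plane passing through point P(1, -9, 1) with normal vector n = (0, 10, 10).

The plane through P with normal n = (a, b, c) satisfies n·(r - P) = 0,
i.e. ax + by + cz = a·x₀ + b·y₀ + c·z₀.
d = 0·1 + 10·(-9) + 10·1
  = 0 - 90 + 10
  = -80
Equation: 10y + 10z = -80

10y + 10z = -80


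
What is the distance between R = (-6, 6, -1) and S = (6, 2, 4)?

d = √[(x₂-x₁)² + (y₂-y₁)² + (z₂-z₁)²]
  = √[12² + (-4)² + 5²]
  = √[144 + 16 + 25]
  = √185
  ≈ 13.6

13.6


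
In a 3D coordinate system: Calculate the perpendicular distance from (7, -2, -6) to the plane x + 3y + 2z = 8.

distance = |a·x₀ + b·y₀ + c·z₀ - d| / √(a² + b² + c²)
  = |1·7 + 3·(-2) + 2·(-6) - 8| / √(1² + 3² + 2²)
  = |7 - 6 - 12 - 8| / √(1 + 9 + 4)
  = |-19| / √14
  = 19 / 3.742
  ≈ 5.078

5.078


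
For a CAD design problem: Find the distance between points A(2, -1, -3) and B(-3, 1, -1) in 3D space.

d = √[(x₂-x₁)² + (y₂-y₁)² + (z₂-z₁)²]
  = √[(-5)² + 2² + 2²]
  = √[25 + 4 + 4]
  = √33
  ≈ 5.745

5.745


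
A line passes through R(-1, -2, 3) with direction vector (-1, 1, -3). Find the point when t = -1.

P(t) = R + t·d
  = (-1 + (-1)·(-1), -2 + 1·(-1), 3 + (-3)·(-1))
  = (-1 + 1, -2 - 1, 3 + 3)
  = (0, -3, 6)

(0, -3, 6)


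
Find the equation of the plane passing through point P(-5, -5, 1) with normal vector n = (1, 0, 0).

The plane through P with normal n = (a, b, c) satisfies n·(r - P) = 0,
i.e. ax + by + cz = a·x₀ + b·y₀ + c·z₀.
d = 1·(-5) + 0·(-5) + 0·1
  = -5 + 0 + 0
  = -5
Equation: x = -5

x = -5


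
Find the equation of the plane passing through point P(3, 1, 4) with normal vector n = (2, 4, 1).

The plane through P with normal n = (a, b, c) satisfies n·(r - P) = 0,
i.e. ax + by + cz = a·x₀ + b·y₀ + c·z₀.
d = 2·3 + 4·1 + 1·4
  = 6 + 4 + 4
  = 14
Equation: 2x + 4y + z = 14

2x + 4y + z = 14


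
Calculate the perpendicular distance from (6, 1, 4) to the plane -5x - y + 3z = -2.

distance = |a·x₀ + b·y₀ + c·z₀ - d| / √(a² + b² + c²)
  = |(-5)·6 + (-1)·1 + 3·4 - (-2)| / √((-5)² + (-1)² + 3²)
  = |-30 - 1 + 12 + 2| / √(25 + 1 + 9)
  = |-17| / √35
  = 17 / 5.916
  ≈ 2.874

2.874


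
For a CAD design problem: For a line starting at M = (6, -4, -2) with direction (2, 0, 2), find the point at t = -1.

P(t) = M + t·d
  = (6 + 2·(-1), -4 + 0·(-1), -2 + 2·(-1))
  = (6 - 2, -4 + 0, -2 - 2)
  = (4, -4, -4)

(4, -4, -4)


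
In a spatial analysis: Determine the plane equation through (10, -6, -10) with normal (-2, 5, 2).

The plane through P with normal n = (a, b, c) satisfies n·(r - P) = 0,
i.e. ax + by + cz = a·x₀ + b·y₀ + c·z₀.
d = (-2)·10 + 5·(-6) + 2·(-10)
  = -20 - 30 - 20
  = -70
Equation: -2x + 5y + 2z = -70

-2x + 5y + 2z = -70


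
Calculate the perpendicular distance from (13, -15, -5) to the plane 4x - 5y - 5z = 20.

distance = |a·x₀ + b·y₀ + c·z₀ - d| / √(a² + b² + c²)
  = |4·13 + (-5)·(-15) + (-5)·(-5) - 20| / √(4² + (-5)² + (-5)²)
  = |52 + 75 + 25 - 20| / √(16 + 25 + 25)
  = |132| / √66
  = 132 / 8.124
  ≈ 16.25

16.25


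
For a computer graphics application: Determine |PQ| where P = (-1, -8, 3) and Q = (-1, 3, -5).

d = √[(x₂-x₁)² + (y₂-y₁)² + (z₂-z₁)²]
  = √[0² + 11² + (-8)²]
  = √[0 + 121 + 64]
  = √185
  ≈ 13.6

13.6


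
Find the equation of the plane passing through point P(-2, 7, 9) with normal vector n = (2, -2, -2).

The plane through P with normal n = (a, b, c) satisfies n·(r - P) = 0,
i.e. ax + by + cz = a·x₀ + b·y₀ + c·z₀.
d = 2·(-2) + (-2)·7 + (-2)·9
  = -4 - 14 - 18
  = -36
Equation: 2x - 2y - 2z = -36

2x - 2y - 2z = -36


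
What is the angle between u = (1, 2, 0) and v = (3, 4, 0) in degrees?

u·v = 1·3 + 2·4 + 0·0 = 3 + 8 + 0 = 11
|u| = √(1² + 2² + 0²) = √5 ≈ 2.236
|v| = √(3² + 4² + 0²) = √25 ≈ 5
cos θ = (u·v)/(|u||v|) = 11/(2.236·5) ≈ 0.9839
θ = arccos(0.9839) ≈ 10.3°

10.3°


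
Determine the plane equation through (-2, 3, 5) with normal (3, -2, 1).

The plane through P with normal n = (a, b, c) satisfies n·(r - P) = 0,
i.e. ax + by + cz = a·x₀ + b·y₀ + c·z₀.
d = 3·(-2) + (-2)·3 + 1·5
  = -6 - 6 + 5
  = -7
Equation: 3x - 2y + z = -7

3x - 2y + z = -7


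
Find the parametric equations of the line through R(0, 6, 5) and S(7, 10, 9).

Direction vector d = S - R = (7 + 0, 10 - 6, 9 - 5) = (7, 4, 4)
Parametric form r = R + t·d:
x = 0 + 7t, y = 6 + 4t, z = 5 + 4t

x = 0 + 7t, y = 6 + 4t, z = 5 + 4t


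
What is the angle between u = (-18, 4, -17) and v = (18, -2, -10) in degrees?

u·v = (-18)·18 + 4·(-2) + (-17)·(-10) = -324 - 8 + 170 = -162
|u| = √((-18)² + 4² + (-17)²) = √629 ≈ 25.08
|v| = √(18² + (-2)² + (-10)²) = √428 ≈ 20.69
cos θ = (u·v)/(|u||v|) = -162/(25.08·20.69) ≈ -0.3122
θ = arccos(-0.3122) ≈ 108.2°

108.2°


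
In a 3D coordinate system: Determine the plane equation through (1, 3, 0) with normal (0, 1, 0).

The plane through P with normal n = (a, b, c) satisfies n·(r - P) = 0,
i.e. ax + by + cz = a·x₀ + b·y₀ + c·z₀.
d = 0·1 + 1·3 + 0·0
  = 0 + 3 + 0
  = 3
Equation: y = 3

y = 3


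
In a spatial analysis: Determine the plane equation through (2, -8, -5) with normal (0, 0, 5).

The plane through P with normal n = (a, b, c) satisfies n·(r - P) = 0,
i.e. ax + by + cz = a·x₀ + b·y₀ + c·z₀.
d = 0·2 + 0·(-8) + 5·(-5)
  = 0 + 0 - 25
  = -25
Equation: 5z = -25

5z = -25


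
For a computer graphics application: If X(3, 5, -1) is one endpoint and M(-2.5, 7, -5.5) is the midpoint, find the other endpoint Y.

Y = 2M - X
  = (2·(-2.5) - 3, 2·7 - 5, 2·(-5.5) - (-1))
  = (-5 - 3, 14 - 5, -11 + 1)
  = (-8, 9, -10)

(-8, 9, -10)
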